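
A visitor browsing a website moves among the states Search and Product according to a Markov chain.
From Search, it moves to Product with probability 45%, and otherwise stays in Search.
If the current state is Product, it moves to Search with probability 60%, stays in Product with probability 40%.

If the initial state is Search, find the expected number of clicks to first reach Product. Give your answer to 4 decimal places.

2.2222

Let t(s) be the expected number of clicks to first reach Product from state s, with t(Product) = 0. Conditioning on the first click:
t(Search) = 1 + 0.55·t(Search)
Solving: t(Search) = 2.2222.
Expected clicks from Search to Product: 2.2222.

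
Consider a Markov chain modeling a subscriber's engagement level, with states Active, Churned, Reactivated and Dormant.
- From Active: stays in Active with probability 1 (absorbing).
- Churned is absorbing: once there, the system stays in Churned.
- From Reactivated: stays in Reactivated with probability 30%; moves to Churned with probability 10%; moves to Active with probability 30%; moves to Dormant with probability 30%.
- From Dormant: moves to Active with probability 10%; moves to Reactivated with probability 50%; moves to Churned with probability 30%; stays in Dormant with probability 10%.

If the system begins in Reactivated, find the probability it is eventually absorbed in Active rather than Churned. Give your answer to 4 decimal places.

0.6250

Let h(s) be the probability of absorption at Active starting from transient state s. Then h(Active) = 1 and h(Churned) = 0. By first-step analysis:
h(Reactivated) = 0.3·1 + 0.1·0 + 0.3·h(Reactivated) + 0.3·h(Dormant)
h(Dormant) = 0.1·1 + 0.3·0 + 0.5·h(Reactivated) + 0.1·h(Dormant)
Solving: h(Reactivated) = 0.6250, h(Dormant) = 0.4583.
Starting from Reactivated, the probability is 0.6250.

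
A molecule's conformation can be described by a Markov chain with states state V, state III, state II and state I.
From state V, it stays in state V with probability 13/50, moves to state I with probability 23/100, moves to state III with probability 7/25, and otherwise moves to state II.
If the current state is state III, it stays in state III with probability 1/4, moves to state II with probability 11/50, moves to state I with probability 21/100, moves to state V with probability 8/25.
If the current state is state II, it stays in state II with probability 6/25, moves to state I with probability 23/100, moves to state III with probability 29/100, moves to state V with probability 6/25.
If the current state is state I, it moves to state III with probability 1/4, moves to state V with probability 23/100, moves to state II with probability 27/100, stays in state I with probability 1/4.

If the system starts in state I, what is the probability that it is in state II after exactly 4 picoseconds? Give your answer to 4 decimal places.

0.2389

Propagate the distribution vector 4 picoseconds from state I.
After 0 picoseconds: (0.0000, 0.0000, 0.0000, 1.0000)
After 1 picosecond: (0.2300, 0.2500, 0.2700, 0.2500)
After 2 picoseconds: (0.2621, 0.2677, 0.2402, 0.2300)
After 3 picoseconds: (0.2644, 0.2675, 0.2389, 0.2292)
After 4 picoseconds: (0.2644, 0.2675, 0.2389, 0.2292)
P(in state II after 4 picoseconds) = 0.2389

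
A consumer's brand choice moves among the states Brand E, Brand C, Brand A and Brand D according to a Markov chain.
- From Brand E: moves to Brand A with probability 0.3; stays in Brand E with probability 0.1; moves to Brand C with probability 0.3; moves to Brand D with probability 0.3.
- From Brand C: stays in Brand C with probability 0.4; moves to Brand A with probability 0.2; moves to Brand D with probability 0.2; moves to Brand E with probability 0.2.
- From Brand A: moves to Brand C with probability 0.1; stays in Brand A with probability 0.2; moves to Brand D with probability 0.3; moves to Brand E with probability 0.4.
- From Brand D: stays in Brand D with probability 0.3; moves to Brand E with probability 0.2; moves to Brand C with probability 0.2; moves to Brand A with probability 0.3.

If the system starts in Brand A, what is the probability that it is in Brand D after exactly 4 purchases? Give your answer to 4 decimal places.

Propagate the distribution vector 4 purchases from Brand A.
After 0 purchases: (0.0000, 0.0000, 1.0000, 0.0000)
After 1 purchase: (0.4000, 0.1000, 0.2000, 0.3000)
After 2 purchases: (0.2000, 0.2400, 0.2700, 0.2900)
After 3 purchases: (0.2340, 0.2410, 0.2490, 0.2760)
After 4 purchases: (0.2264, 0.2467, 0.2510, 0.2759)
P(in Brand D after 4 purchases) = 0.2759

0.2759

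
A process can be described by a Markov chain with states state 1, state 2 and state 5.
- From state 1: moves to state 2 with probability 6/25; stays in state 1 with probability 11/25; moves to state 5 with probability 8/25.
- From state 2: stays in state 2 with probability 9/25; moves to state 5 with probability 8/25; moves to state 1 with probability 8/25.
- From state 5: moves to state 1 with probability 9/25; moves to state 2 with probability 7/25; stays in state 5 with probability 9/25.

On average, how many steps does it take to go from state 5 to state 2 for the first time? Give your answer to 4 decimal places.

Let t(s) be the expected number of steps to first reach state 2 from state s, with t(state 2) = 0. Conditioning on the first step:
t(state 1) = 1 + 0.44·t(state 1) + 0.32·t(state 5)
t(state 5) = 1 + 0.36·t(state 1) + 0.36·t(state 5)
Solving: t(state 1) = 3.9474, t(state 5) = 3.7829.
Expected steps from state 5 to state 2: 3.7829.

3.7829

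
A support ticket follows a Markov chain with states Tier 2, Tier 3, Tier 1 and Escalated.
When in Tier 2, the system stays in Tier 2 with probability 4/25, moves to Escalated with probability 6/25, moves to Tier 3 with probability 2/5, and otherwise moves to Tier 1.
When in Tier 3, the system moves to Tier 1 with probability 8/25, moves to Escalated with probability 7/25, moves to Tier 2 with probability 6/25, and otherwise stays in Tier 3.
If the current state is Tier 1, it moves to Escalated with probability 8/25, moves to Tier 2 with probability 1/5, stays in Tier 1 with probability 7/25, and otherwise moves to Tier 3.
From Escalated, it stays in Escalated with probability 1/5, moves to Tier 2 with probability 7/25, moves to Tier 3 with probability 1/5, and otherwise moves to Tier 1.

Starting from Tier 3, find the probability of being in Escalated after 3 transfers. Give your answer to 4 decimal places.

Propagate the distribution vector 3 transfers from Tier 3.
After 0 transfers: (0.0000, 1.0000, 0.0000, 0.0000)
After 1 transfer: (0.2400, 0.1600, 0.3200, 0.2800)
After 2 transfers: (0.2192, 0.2416, 0.2784, 0.2608)
After 3 transfers: (0.2218, 0.2342, 0.2826, 0.2615)
P(in Escalated after 3 transfers) = 0.2615

0.2615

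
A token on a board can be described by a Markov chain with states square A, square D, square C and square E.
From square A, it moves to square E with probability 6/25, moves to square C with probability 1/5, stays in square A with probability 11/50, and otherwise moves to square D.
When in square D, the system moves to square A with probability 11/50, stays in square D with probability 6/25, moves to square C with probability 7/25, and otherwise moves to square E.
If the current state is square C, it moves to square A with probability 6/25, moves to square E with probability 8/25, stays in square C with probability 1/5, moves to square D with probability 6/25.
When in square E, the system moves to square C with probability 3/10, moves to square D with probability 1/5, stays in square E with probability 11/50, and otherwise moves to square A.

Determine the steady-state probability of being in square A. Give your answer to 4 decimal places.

Let the stationary distribution be π with π = πP and π_1 + π_2 + π_3 + π_4 = 1.
π_1 = 0.22·π_1 + 0.22·π_2 + 0.24·π_3 + 0.28·π_4
π_2 = 0.34·π_1 + 0.24·π_2 + 0.24·π_3 + 0.2·π_4
π_3 = 0.2·π_1 + 0.28·π_2 + 0.2·π_3 + 0.3·π_4
Solving with the normalization constraint gives π = (0.2405, 0.2537, 0.2463, 0.2596).
So the stationary probability of square A is 0.2405.

0.2405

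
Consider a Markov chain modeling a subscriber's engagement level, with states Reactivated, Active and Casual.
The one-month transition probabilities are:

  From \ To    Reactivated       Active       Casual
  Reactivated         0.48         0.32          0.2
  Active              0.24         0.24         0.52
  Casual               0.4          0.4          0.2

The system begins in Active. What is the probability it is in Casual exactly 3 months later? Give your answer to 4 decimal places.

0.3096

Propagate the distribution vector 3 months from Active.
After 0 months: (0.0000, 1.0000, 0.0000)
After 1 month: (0.2400, 0.2400, 0.5200)
After 2 months: (0.3808, 0.3424, 0.2768)
After 3 months: (0.3757, 0.3148, 0.3096)
P(in Casual after 3 months) = 0.3096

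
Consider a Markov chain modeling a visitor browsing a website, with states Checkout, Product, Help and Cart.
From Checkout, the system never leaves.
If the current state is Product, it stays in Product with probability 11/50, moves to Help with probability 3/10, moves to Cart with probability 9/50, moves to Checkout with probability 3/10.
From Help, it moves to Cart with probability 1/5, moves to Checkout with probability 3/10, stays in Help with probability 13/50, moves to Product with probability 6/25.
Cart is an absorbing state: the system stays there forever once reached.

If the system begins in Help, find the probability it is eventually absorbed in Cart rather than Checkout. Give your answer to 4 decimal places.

Let h(s) be the probability of absorption at Cart starting from transient state s. Then h(Cart) = 1 and h(Checkout) = 0. By first-step analysis:
h(Product) = 0.3·0 + 0.22·h(Product) + 0.3·h(Help) + 0.18·1
h(Help) = 0.3·0 + 0.24·h(Product) + 0.26·h(Help) + 0.2·1
Solving: h(Product) = 0.3824, h(Help) = 0.3943.
Starting from Help, the probability is 0.3943.

0.3943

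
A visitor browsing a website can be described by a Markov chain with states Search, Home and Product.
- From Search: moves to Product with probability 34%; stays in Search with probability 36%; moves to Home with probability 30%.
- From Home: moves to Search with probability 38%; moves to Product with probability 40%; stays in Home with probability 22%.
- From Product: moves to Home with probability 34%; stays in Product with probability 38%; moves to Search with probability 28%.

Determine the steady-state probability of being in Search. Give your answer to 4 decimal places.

0.3360

Let the stationary distribution be π with π = πP and π_1 + π_2 + π_3 = 1.
π_1 = 0.36·π_1 + 0.38·π_2 + 0.28·π_3
π_2 = 0.3·π_1 + 0.22·π_2 + 0.34·π_3
Solving with the normalization constraint gives π = (0.3360, 0.2916, 0.3724).
So the stationary probability of Search is 0.3360.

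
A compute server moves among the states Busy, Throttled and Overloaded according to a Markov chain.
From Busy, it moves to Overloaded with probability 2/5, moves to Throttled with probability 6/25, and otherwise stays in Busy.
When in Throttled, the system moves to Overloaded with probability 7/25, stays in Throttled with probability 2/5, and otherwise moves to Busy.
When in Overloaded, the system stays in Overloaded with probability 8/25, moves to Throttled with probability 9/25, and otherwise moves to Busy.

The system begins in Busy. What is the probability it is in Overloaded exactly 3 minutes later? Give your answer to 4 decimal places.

0.3337

Propagate the distribution vector 3 minutes from Busy.
After 0 minutes: (1.0000, 0.0000, 0.0000)
After 1 minute: (0.3600, 0.2400, 0.4000)
After 2 minutes: (0.3344, 0.3264, 0.3392)
After 3 minutes: (0.3334, 0.3329, 0.3337)
P(in Overloaded after 3 minutes) = 0.3337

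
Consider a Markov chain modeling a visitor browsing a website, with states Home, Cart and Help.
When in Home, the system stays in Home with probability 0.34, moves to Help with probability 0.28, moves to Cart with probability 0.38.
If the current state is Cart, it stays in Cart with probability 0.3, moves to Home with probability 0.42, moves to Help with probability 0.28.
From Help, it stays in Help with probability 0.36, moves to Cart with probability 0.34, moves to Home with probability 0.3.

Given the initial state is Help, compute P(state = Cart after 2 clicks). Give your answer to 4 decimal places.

0.3384

Sum over the intermediate state after 1 click:
P = P(Help→Home)·P(Home→Cart) + P(Help→Cart)·P(Cart→Cart) + P(Help→Help)·P(Help→Cart)
  = 0.3×0.38 + 0.34×0.3 + 0.36×0.34
  = 0.1140 + 0.1020 + 0.1224 = 0.3384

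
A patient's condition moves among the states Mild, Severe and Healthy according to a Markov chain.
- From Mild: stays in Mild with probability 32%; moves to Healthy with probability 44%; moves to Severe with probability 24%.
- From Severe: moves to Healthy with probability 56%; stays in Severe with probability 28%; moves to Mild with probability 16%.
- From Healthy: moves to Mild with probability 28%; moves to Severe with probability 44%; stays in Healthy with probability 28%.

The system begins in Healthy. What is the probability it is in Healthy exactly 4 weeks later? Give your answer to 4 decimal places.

Propagate the distribution vector 4 weeks from Healthy.
After 0 weeks: (0.0000, 0.0000, 1.0000)
After 1 week: (0.2800, 0.4400, 0.2800)
After 2 weeks: (0.2384, 0.3136, 0.4480)
After 3 weeks: (0.2519, 0.3421, 0.4060)
After 4 weeks: (0.2490, 0.3349, 0.4161)
P(in Healthy after 4 weeks) = 0.4161

0.4161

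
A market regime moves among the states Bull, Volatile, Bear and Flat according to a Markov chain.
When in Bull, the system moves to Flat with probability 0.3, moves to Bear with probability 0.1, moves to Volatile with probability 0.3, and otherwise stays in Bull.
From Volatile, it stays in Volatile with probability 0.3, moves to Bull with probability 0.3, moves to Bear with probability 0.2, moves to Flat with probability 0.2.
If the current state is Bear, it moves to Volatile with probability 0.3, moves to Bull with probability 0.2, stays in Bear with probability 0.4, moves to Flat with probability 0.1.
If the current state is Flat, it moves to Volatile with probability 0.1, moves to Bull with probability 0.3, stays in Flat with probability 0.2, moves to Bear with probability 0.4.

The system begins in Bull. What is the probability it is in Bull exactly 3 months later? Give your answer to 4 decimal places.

0.2750

Propagate the distribution vector 3 months from Bull.
After 0 months: (1.0000, 0.0000, 0.0000, 0.0000)
After 1 month: (0.3000, 0.3000, 0.1000, 0.3000)
After 2 months: (0.2900, 0.2400, 0.2500, 0.2200)
After 3 months: (0.2750, 0.2560, 0.2650, 0.2040)
P(in Bull after 3 months) = 0.2750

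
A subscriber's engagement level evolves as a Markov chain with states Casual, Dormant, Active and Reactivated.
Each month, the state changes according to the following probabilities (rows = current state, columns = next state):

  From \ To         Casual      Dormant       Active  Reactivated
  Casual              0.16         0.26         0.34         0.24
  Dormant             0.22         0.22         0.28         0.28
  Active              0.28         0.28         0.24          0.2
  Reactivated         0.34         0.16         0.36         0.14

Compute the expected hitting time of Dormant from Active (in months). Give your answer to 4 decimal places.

Let t(s) be the expected number of months to first reach Dormant from state s, with t(Dormant) = 0. Conditioning on the first month:
t(Casual) = 1 + 0.16·t(Casual) + 0.34·t(Active) + 0.24·t(Reactivated)
t(Active) = 1 + 0.28·t(Casual) + 0.24·t(Active) + 0.2·t(Reactivated)
t(Reactivated) = 1 + 0.34·t(Casual) + 0.36·t(Active) + 0.14·t(Reactivated)
Solving: t(Casual) = 4.0721, t(Active) = 3.9846, t(Reactivated) = 4.4406.
Expected months from Active to Dormant: 3.9846.

3.9846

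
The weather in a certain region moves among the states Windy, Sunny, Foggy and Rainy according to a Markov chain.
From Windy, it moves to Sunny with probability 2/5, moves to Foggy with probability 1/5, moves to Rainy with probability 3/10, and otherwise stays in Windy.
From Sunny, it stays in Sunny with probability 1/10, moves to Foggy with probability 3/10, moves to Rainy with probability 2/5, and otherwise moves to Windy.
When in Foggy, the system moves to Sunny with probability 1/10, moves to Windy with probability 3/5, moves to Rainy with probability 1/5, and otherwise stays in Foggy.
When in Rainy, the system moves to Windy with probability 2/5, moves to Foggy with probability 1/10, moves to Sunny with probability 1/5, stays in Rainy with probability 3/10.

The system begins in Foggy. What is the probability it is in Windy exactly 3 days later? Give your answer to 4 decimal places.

0.3100

Propagate the distribution vector 3 days from Foggy.
After 0 days: (0.0000, 0.0000, 1.0000, 0.0000)
After 1 day: (0.6000, 0.1000, 0.1000, 0.2000)
After 2 days: (0.2200, 0.3000, 0.1800, 0.3000)
After 3 days: (0.3100, 0.1960, 0.1820, 0.3120)
P(in Windy after 3 days) = 0.3100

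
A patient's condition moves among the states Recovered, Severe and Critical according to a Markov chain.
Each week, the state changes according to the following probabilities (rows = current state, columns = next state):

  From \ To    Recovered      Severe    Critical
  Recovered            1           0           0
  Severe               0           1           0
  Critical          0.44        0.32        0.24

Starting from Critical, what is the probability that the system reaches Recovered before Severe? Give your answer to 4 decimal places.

0.5789

Let h(s) be the probability of absorption at Recovered starting from transient state s. Then h(Recovered) = 1 and h(Severe) = 0. By first-step analysis:
h(Critical) = 0.44·1 + 0.32·0 + 0.24·h(Critical)
Solving: h(Critical) = 0.5789.
Starting from Critical, the probability is 0.5789.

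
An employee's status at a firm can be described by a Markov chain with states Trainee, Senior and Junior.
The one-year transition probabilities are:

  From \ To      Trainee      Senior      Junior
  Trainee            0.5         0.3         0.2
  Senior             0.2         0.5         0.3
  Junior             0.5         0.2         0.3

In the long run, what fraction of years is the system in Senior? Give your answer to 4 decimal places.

Let the stationary distribution be π with π = πP and π_1 + π_2 + π_3 = 1.
π_1 = 0.5·π_1 + 0.2·π_2 + 0.5·π_3
π_2 = 0.3·π_1 + 0.5·π_2 + 0.2·π_3
Solving with the normalization constraint gives π = (0.3973, 0.3425, 0.2603).
So the stationary probability of Senior is 0.3425.

0.3425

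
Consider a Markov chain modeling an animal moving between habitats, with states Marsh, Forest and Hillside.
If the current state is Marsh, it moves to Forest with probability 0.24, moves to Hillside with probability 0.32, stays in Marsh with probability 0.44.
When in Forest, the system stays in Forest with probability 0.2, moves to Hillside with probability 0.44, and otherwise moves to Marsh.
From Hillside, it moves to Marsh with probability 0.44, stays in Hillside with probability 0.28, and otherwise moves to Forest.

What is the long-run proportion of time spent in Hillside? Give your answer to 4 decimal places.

0.3358

Let the stationary distribution be π with π = πP and π_1 + π_2 + π_3 = 1.
π_1 = 0.44·π_1 + 0.36·π_2 + 0.44·π_3
π_2 = 0.24·π_1 + 0.2·π_2 + 0.28·π_3
Solving with the normalization constraint gives π = (0.4205, 0.2437, 0.3358).
So the stationary probability of Hillside is 0.3358.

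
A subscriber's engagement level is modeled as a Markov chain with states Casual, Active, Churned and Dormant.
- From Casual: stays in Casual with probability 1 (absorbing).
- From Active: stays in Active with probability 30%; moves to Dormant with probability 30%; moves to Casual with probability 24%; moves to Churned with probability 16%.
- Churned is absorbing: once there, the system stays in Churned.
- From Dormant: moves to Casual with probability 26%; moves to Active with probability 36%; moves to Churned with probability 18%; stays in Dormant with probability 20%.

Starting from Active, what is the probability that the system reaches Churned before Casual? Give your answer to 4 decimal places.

0.4027

Let h(s) be the probability of absorption at Churned starting from transient state s. Then h(Churned) = 1 and h(Casual) = 0. By first-step analysis:
h(Active) = 0.24·0 + 0.3·h(Active) + 0.16·1 + 0.3·h(Dormant)
h(Dormant) = 0.26·0 + 0.36·h(Active) + 0.18·1 + 0.2·h(Dormant)
Solving: h(Active) = 0.4027, h(Dormant) = 0.4062.
Starting from Active, the probability is 0.4027.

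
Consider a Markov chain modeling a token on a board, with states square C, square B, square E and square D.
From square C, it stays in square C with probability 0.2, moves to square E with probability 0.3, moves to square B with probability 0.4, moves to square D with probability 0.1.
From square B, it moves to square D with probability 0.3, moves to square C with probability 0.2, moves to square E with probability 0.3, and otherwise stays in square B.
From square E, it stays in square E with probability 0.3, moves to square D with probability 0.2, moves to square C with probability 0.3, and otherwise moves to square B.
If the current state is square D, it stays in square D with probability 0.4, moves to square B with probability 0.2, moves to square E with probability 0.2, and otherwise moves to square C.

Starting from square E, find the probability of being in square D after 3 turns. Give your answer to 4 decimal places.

Propagate the distribution vector 3 turns from square E.
After 0 turns: (0.0000, 0.0000, 1.0000, 0.0000)
After 1 turn: (0.3000, 0.2000, 0.3000, 0.2000)
After 2 turns: (0.2300, 0.2600, 0.2800, 0.2300)
After 3 turns: (0.2280, 0.2460, 0.2770, 0.2490)
P(in square D after 3 turns) = 0.2490

0.2490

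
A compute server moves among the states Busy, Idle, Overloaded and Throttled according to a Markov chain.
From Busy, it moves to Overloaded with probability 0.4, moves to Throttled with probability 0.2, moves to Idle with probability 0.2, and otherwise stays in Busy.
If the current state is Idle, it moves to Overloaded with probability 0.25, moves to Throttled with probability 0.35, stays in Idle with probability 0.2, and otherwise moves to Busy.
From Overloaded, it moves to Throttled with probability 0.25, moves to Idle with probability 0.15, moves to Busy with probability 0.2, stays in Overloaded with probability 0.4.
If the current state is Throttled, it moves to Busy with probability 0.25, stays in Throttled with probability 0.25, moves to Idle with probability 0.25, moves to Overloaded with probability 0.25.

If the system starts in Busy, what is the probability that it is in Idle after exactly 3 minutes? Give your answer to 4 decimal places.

Propagate the distribution vector 3 minutes from Busy.
After 0 minutes: (1.0000, 0.0000, 0.0000, 0.0000)
After 1 minute: (0.2000, 0.2000, 0.4000, 0.2000)
After 2 minutes: (0.2100, 0.1900, 0.3400, 0.2600)
After 3 minutes: (0.2130, 0.1960, 0.3325, 0.2585)
P(in Idle after 3 minutes) = 0.1960

0.1960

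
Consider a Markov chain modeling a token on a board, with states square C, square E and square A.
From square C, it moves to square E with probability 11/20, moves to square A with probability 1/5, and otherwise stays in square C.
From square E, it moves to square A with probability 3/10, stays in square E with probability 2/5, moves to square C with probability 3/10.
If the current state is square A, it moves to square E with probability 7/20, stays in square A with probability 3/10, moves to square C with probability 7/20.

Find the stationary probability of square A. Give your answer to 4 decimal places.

0.2701

Let the stationary distribution be π with π = πP and π_1 + π_2 + π_3 = 1.
π_1 = 0.25·π_1 + 0.3·π_2 + 0.35·π_3
π_2 = 0.55·π_1 + 0.4·π_2 + 0.35·π_3
Solving with the normalization constraint gives π = (0.2986, 0.4313, 0.2701).
So the stationary probability of square A is 0.2701.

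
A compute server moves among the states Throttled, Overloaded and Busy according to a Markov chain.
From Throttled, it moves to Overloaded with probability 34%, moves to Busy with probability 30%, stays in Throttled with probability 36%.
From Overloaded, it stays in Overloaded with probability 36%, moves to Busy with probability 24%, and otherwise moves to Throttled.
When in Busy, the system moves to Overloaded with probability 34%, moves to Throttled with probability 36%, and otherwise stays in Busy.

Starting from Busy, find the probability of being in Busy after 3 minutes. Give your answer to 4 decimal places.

Propagate the distribution vector 3 minutes from Busy.
After 0 minutes: (0.0000, 0.0000, 1.0000)
After 1 minute: (0.3600, 0.3400, 0.3000)
After 2 minutes: (0.3736, 0.3468, 0.2796)
After 3 minutes: (0.3739, 0.3469, 0.2792)
P(in Busy after 3 minutes) = 0.2792

0.2792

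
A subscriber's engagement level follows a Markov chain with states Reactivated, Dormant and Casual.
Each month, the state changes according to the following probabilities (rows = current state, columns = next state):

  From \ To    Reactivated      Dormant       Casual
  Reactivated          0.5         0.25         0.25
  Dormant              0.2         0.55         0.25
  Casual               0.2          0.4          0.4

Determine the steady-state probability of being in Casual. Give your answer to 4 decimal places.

0.2941

Let the stationary distribution be π with π = πP and π_1 + π_2 + π_3 = 1.
π_1 = 0.5·π_1 + 0.2·π_2 + 0.2·π_3
π_2 = 0.25·π_1 + 0.55·π_2 + 0.4·π_3
Solving with the normalization constraint gives π = (0.2857, 0.4202, 0.2941).
So the stationary probability of Casual is 0.2941.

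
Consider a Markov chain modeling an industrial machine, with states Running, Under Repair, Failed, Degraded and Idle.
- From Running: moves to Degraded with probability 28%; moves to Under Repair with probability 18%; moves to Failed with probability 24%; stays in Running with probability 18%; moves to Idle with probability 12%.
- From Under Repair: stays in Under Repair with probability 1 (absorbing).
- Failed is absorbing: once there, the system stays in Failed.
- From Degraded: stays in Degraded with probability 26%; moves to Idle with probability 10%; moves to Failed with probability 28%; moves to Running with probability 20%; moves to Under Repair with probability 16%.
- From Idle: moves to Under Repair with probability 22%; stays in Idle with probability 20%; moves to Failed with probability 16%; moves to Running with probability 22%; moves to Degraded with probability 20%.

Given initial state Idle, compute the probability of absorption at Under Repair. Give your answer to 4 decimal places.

0.4921

Let h(s) be the probability of absorption at Under Repair starting from transient state s. Then h(Under Repair) = 1 and h(Failed) = 0. By first-step analysis:
h(Running) = 0.18·h(Running) + 0.18·1 + 0.24·0 + 0.28·h(Degraded) + 0.12·h(Idle)
h(Degraded) = 0.2·h(Running) + 0.16·1 + 0.28·0 + 0.26·h(Degraded) + 0.1·h(Idle)
h(Idle) = 0.22·h(Running) + 0.22·1 + 0.16·0 + 0.2·h(Degraded) + 0.2·h(Idle)
Solving: h(Running) = 0.4275, h(Degraded) = 0.3983, h(Idle) = 0.4921.
Starting from Idle, the probability is 0.4921.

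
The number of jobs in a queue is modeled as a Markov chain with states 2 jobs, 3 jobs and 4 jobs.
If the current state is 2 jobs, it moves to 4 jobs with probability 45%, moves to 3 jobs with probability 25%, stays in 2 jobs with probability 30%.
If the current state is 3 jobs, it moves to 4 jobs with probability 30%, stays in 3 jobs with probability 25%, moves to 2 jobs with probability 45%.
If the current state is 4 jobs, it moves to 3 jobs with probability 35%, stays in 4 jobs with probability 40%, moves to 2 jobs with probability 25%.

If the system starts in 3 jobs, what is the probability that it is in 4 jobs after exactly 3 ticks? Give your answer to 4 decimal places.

0.3881

Propagate the distribution vector 3 ticks from 3 jobs.
After 0 ticks: (0.0000, 1.0000, 0.0000)
After 1 tick: (0.4500, 0.2500, 0.3000)
After 2 ticks: (0.3225, 0.2800, 0.3975)
After 3 ticks: (0.3221, 0.2898, 0.3881)
P(in 4 jobs after 3 ticks) = 0.3881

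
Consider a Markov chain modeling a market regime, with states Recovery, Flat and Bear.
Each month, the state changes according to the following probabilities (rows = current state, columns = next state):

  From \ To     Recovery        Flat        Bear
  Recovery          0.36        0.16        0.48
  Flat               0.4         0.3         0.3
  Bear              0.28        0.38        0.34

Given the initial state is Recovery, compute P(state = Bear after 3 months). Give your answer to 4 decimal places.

0.3744

Propagate the distribution vector 3 months from Recovery.
After 0 months: (1.0000, 0.0000, 0.0000)
After 1 month: (0.3600, 0.1600, 0.4800)
After 2 months: (0.3280, 0.2880, 0.3840)
After 3 months: (0.3408, 0.2848, 0.3744)
P(in Bear after 3 months) = 0.3744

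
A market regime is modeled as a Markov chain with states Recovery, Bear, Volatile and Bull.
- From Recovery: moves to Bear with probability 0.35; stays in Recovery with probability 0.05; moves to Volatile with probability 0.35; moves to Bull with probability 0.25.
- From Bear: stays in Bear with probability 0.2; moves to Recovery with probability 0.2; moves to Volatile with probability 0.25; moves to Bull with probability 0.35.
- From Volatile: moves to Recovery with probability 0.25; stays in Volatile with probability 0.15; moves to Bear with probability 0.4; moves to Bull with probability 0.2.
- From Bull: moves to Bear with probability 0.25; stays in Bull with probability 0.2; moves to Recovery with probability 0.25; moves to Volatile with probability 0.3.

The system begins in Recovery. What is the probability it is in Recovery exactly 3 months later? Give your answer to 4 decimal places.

Propagate the distribution vector 3 months from Recovery.
After 0 months: (1.0000, 0.0000, 0.0000, 0.0000)
After 1 month: (0.0500, 0.3500, 0.3500, 0.2500)
After 2 months: (0.2225, 0.2900, 0.2325, 0.2550)
After 3 months: (0.1910, 0.2926, 0.2618, 0.2546)
P(in Recovery after 3 months) = 0.1910

0.1910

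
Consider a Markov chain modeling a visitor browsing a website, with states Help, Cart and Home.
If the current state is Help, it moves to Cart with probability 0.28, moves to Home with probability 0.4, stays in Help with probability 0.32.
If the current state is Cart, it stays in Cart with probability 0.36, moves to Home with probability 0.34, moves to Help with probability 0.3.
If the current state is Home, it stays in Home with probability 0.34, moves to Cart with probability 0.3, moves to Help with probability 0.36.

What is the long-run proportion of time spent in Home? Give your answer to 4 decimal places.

0.3597

Let the stationary distribution be π with π = πP and π_1 + π_2 + π_3 = 1.
π_1 = 0.32·π_1 + 0.3·π_2 + 0.36·π_3
π_2 = 0.28·π_1 + 0.36·π_2 + 0.3·π_3
Solving with the normalization constraint gives π = (0.3281, 0.3122, 0.3597).
So the stationary probability of Home is 0.3597.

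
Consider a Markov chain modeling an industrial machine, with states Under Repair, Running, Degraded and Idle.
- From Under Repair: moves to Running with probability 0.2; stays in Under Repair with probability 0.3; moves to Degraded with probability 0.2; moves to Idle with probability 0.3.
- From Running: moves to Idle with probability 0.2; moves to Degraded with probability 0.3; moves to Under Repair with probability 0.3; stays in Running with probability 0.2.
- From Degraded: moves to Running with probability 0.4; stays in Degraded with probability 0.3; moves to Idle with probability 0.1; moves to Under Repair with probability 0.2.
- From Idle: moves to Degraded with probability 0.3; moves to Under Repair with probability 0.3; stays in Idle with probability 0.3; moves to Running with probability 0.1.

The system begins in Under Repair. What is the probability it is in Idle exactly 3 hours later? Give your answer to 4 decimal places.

0.2250

Propagate the distribution vector 3 hours from Under Repair.
After 0 hours: (1.0000, 0.0000, 0.0000, 0.0000)
After 1 hour: (0.3000, 0.2000, 0.2000, 0.3000)
After 2 hours: (0.2800, 0.2100, 0.2700, 0.2400)
After 3 hours: (0.2730, 0.2300, 0.2720, 0.2250)
P(in Idle after 3 hours) = 0.2250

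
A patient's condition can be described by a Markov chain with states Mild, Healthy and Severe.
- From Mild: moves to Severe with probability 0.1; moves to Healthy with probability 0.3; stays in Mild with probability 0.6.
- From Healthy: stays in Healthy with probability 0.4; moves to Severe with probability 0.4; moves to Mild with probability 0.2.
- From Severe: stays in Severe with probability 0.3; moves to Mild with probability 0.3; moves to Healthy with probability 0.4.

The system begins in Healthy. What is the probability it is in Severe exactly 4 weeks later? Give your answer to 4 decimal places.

0.2652

Propagate the distribution vector 4 weeks from Healthy.
After 0 weeks: (0.0000, 1.0000, 0.0000)
After 1 week: (0.2000, 0.4000, 0.4000)
After 2 weeks: (0.3200, 0.3800, 0.3000)
After 3 weeks: (0.3580, 0.3680, 0.2740)
After 4 weeks: (0.3706, 0.3642, 0.2652)
P(in Severe after 4 weeks) = 0.2652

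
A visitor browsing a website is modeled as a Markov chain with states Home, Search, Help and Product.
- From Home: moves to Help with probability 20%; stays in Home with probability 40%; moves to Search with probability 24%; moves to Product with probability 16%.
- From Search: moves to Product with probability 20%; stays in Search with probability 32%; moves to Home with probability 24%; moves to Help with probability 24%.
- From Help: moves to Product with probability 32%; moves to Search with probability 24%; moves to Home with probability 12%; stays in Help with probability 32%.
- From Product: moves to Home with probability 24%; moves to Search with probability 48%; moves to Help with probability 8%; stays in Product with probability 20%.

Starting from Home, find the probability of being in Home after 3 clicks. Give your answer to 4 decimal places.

0.2591

Propagate the distribution vector 3 clicks from Home.
After 0 clicks: (1.0000, 0.0000, 0.0000, 0.0000)
After 1 click: (0.4000, 0.2400, 0.2000, 0.1600)
After 2 clicks: (0.2800, 0.2976, 0.2144, 0.2080)
After 3 clicks: (0.2591, 0.3137, 0.2127, 0.2145)
P(in Home after 3 clicks) = 0.2591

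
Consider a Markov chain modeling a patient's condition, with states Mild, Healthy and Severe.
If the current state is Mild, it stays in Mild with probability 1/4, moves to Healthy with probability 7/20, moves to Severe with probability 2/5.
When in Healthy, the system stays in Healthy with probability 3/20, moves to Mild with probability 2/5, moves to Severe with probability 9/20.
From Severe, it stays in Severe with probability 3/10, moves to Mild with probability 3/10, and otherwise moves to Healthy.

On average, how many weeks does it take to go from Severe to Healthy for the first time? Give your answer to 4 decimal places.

Let t(s) be the expected number of weeks to first reach Healthy from state s, with t(Healthy) = 0. Conditioning on the first week:
t(Mild) = 1 + 0.25·t(Mild) + 0.4·t(Severe)
t(Severe) = 1 + 0.3·t(Mild) + 0.3·t(Severe)
Solving: t(Mild) = 2.7160, t(Severe) = 2.5926.
Expected weeks from Severe to Healthy: 2.5926.

2.5926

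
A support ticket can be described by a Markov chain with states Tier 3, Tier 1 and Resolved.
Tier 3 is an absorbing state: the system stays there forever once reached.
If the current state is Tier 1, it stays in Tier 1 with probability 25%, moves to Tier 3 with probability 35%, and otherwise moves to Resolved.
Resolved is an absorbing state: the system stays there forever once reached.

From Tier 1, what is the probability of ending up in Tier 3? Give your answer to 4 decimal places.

0.4667

Let h(s) be the probability of absorption at Tier 3 starting from transient state s. Then h(Tier 3) = 1 and h(Resolved) = 0. By first-step analysis:
h(Tier 1) = 0.35·1 + 0.25·h(Tier 1) + 0.4·0
Solving: h(Tier 1) = 0.4667.
Starting from Tier 1, the probability is 0.4667.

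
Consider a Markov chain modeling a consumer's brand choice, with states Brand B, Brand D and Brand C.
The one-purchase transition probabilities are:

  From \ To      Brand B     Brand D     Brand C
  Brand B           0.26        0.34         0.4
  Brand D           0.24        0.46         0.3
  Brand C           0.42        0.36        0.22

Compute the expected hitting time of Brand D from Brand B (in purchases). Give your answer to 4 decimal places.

Let t(s) be the expected number of purchases to first reach Brand D from state s, with t(Brand D) = 0. Conditioning on the first purchase:
t(Brand B) = 1 + 0.26·t(Brand B) + 0.4·t(Brand C)
t(Brand C) = 1 + 0.42·t(Brand B) + 0.22·t(Brand C)
Solving: t(Brand B) = 2.8837, t(Brand C) = 2.8348.
Expected purchases from Brand B to Brand D: 2.8837.

2.8837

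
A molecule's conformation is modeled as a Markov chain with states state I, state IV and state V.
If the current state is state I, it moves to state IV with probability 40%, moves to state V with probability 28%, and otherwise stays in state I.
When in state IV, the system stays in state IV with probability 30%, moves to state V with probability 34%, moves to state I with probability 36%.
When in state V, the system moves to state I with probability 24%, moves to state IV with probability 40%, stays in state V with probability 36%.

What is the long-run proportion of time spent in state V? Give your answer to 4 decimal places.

0.3281

Let the stationary distribution be π with π = πP and π_1 + π_2 + π_3 = 1.
π_1 = 0.32·π_1 + 0.36·π_2 + 0.24·π_3
π_2 = 0.4·π_1 + 0.3·π_2 + 0.4·π_3
Solving with the normalization constraint gives π = (0.3083, 0.3636, 0.3281).
So the stationary probability of state V is 0.3281.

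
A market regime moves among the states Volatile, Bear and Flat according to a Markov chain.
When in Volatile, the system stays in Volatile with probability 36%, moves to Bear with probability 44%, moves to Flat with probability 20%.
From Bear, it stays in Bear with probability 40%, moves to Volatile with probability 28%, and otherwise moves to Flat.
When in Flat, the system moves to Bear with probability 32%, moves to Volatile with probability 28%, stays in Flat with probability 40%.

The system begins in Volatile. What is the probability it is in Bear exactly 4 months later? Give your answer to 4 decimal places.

0.3877

Propagate the distribution vector 4 months from Volatile.
After 0 months: (1.0000, 0.0000, 0.0000)
After 1 month: (0.3600, 0.4400, 0.2000)
After 2 months: (0.3088, 0.3984, 0.2928)
After 3 months: (0.3047, 0.3889, 0.3064)
After 4 months: (0.3044, 0.3877, 0.3079)
P(in Bear after 4 months) = 0.3877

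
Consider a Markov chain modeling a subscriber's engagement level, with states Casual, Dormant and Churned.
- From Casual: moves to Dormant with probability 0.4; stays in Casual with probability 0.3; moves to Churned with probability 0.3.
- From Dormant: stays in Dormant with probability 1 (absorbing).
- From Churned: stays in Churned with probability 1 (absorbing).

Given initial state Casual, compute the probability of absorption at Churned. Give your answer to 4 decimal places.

Let h(s) be the probability of absorption at Churned starting from transient state s. Then h(Churned) = 1 and h(Dormant) = 0. By first-step analysis:
h(Casual) = 0.3·h(Casual) + 0.4·0 + 0.3·1
Solving: h(Casual) = 0.4286.
Starting from Casual, the probability is 0.4286.

0.4286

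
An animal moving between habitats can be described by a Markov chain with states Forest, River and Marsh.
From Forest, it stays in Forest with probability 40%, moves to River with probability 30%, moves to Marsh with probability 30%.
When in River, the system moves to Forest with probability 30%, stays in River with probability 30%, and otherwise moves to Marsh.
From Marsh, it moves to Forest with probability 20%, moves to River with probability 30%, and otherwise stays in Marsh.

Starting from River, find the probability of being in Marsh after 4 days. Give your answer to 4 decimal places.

0.4124

Propagate the distribution vector 4 days from River.
After 0 days: (0.0000, 1.0000, 0.0000)
After 1 day: (0.3000, 0.3000, 0.4000)
After 2 days: (0.2900, 0.3000, 0.4100)
After 3 days: (0.2880, 0.3000, 0.4120)
After 4 days: (0.2876, 0.3000, 0.4124)
P(in Marsh after 4 days) = 0.4124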